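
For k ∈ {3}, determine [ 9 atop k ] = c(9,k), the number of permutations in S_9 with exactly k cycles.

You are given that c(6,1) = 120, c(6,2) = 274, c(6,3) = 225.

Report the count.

118124

i=7: T(7,1)=0+6·120=720 | T(7,2)=120+6·274=1764 | T(7,3)=274+6·225=1624
i=8: T(8,2)=720+7·1764=13068 | T(8,3)=1764+7·1624=13132
i=9: T(9,3)=13068+8·13132=118124
Read c(9,3) = 118124.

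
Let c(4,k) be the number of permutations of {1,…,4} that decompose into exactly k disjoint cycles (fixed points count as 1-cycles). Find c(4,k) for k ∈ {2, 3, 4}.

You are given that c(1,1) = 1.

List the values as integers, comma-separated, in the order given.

11, 6, 1

@2  (2,1):1·1+0→1, (2,2):0·1+1→1
@3  (3,1):1·2+0→2, (3,2):1·2+1→3, (3,3):0·2+1→1
@4  (4,2):3·3+2→11, (4,3):1·3+3→6, (4,4):0·3+1→1
Read c(4,2) = 11, c(4,3) = 6, c(4,4) = 1.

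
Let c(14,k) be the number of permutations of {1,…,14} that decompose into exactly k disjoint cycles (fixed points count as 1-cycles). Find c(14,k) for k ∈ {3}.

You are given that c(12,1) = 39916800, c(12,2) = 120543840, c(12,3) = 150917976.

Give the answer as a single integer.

r13: T_13,2=12×120543840+39916800=1486442880; T_13,3=12×150917976+120543840=1931559552
r14: T_14,3=13×1931559552+1486442880=26596717056
Read c(14,3) = 26596717056.

26596717056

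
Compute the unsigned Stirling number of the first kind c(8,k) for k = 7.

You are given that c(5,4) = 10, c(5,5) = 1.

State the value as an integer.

row 6: T[6][5]=5·1+10=15  T[6][6]=5·0+1=1
row 7: T[7][6]=6·1+15=21  T[7][7]=6·0+1=1
row 8: T[8][7]=7·1+21=28
Read c(8,7) = 28.

28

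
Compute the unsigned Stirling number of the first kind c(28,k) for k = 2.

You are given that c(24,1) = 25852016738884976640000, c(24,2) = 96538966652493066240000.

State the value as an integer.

42373564558110787183902720000

r25: T_25,1=24×25852016738884976640000+0=620448401733239439360000; T_25,2=24×96538966652493066240000+25852016738884976640000=2342787216398718566400000
r26: T_26,1=25×620448401733239439360000+0=15511210043330985984000000; T_26,2=25×2342787216398718566400000+620448401733239439360000=59190128811701203599360000
r27: T_27,1=26×15511210043330985984000000+0=403291461126605635584000000; T_27,2=26×59190128811701203599360000+15511210043330985984000000=1554454559147562279567360000
r28: T_28,2=27×1554454559147562279567360000+403291461126605635584000000=42373564558110787183902720000
Read c(28,2) = 42373564558110787183902720000.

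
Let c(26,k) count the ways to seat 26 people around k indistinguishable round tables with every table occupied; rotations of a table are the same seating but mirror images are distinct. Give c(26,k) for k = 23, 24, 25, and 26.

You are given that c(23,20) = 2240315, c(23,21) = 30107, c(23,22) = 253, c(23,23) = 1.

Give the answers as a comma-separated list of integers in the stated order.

@24  (24,21):30107·23+2240315→2932776, (24,22):253·23+30107→35926, (24,23):1·23+253→276, (24,24):0·23+1→1
@25  (25,22):35926·24+2932776→3795000, (25,23):276·24+35926→42550, (25,24):1·24+276→300, (25,25):0·24+1→1
@26  (26,23):42550·25+3795000→4858750, (26,24):300·25+42550→50050, (26,25):1·25+300→325, (26,26):0·25+1→1
Read c(26,23) = 4858750, c(26,24) = 50050, c(26,25) = 325, c(26,26) = 1.

4858750, 50050, 325, 1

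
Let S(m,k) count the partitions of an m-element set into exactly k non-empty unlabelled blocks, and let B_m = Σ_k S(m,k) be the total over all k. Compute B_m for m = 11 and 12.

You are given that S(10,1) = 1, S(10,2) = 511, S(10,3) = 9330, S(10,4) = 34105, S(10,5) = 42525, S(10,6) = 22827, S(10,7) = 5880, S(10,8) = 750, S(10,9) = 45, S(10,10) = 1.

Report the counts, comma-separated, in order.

row 11: T[11][1]=1·1+0=1  T[11][2]=2·511+1=1023  T[11][3]=3·9330+511=28501  T[11][4]=4·34105+9330=145750  T[11][5]=5·42525+34105=246730  T[11][6]=6·22827+42525=179487  T[11][7]=7·5880+22827=63987  T[11][8]=8·750+5880=11880  T[11][9]=9·45+750=1155  T[11][10]=10·1+45=55  T[11][11]=11·0+1=1
row 12: T[12][1]=1·1+0=1  T[12][2]=2·1023+1=2047  T[12][3]=3·28501+1023=86526  T[12][4]=4·145750+28501=611501  T[12][5]=5·246730+145750=1379400  T[12][6]=6·179487+246730=1323652  T[12][7]=7·63987+179487=627396  T[12][8]=8·11880+63987=159027  T[12][9]=9·1155+11880=22275  T[12][10]=10·55+1155=1705  T[12][11]=11·1+55=66  T[12][12]=12·0+1=1
B_11 = ΣS(11,k) = 1+1023+28501+145750+246730+179487+63987+11880+1155+55+1 = 678570
B_12 = ΣS(12,k) = 1+2047+86526+611501+1379400+1323652+627396+159027+22275+1705+66+1 = 4213597

678570, 4213597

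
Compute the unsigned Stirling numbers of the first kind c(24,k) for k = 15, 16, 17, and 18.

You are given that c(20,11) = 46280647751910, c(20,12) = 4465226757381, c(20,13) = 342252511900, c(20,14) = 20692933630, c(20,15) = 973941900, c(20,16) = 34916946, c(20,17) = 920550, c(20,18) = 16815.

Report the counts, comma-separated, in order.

2406046038644556, 137272511800831, 6400590336096, 241276443496

i=21: T(21,12)=46280647751910+20·4465226757381=135585182899530 | T(21,13)=4465226757381+20·342252511900=11310276995381 | T(21,14)=342252511900+20·20692933630=756111184500 | T(21,15)=20692933630+20·973941900=40171771630 | T(21,16)=973941900+20·34916946=1672280820 | T(21,17)=34916946+20·920550=53327946 | T(21,18)=920550+20·16815=1256850
i=22: T(22,13)=135585182899530+21·11310276995381=373100999802531 | T(22,14)=11310276995381+21·756111184500=27188611869881 | T(22,15)=756111184500+21·40171771630=1599718388730 | T(22,16)=40171771630+21·1672280820=75289668850 | T(22,17)=1672280820+21·53327946=2792167686 | T(22,18)=53327946+21·1256850=79721796
i=23: T(23,14)=373100999802531+22·27188611869881=971250460939913 | T(23,15)=27188611869881+22·1599718388730=62382416421941 | T(23,16)=1599718388730+22·75289668850=3256091103430 | T(23,17)=75289668850+22·2792167686=136717357942 | T(23,18)=2792167686+22·79721796=4546047198
i=24: T(24,15)=971250460939913+23·62382416421941=2406046038644556 | T(24,16)=62382416421941+23·3256091103430=137272511800831 | T(24,17)=3256091103430+23·136717357942=6400590336096 | T(24,18)=136717357942+23·4546047198=241276443496
Read c(24,15) = 2406046038644556, c(24,16) = 137272511800831, c(24,17) = 6400590336096, c(24,18) = 241276443496.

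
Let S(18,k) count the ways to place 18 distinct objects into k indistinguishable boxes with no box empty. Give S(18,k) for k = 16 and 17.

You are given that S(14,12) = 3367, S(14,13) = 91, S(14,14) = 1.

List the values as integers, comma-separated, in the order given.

9996, 153

@15  (15,13):91·13+3367→4550, (15,14):1·14+91→105, (15,15):0·15+1→1
@16  (16,14):105·14+4550→6020, (16,15):1·15+105→120, (16,16):0·16+1→1
@17  (17,15):120·15+6020→7820, (17,16):1·16+120→136, (17,17):0·17+1→1
@18  (18,16):136·16+7820→9996, (18,17):1·17+136→153
Read S(18,16) = 9996, S(18,17) = 153.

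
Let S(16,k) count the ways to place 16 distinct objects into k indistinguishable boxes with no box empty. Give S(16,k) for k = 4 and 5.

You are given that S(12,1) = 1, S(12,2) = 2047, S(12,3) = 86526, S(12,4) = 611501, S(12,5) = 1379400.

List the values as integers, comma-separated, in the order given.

i=13: T(13,1)=0+1·1=1 | T(13,2)=1+2·2047=4095 | T(13,3)=2047+3·86526=261625 | T(13,4)=86526+4·611501=2532530 | T(13,5)=611501+5·1379400=7508501
i=14: T(14,2)=1+2·4095=8191 | T(14,3)=4095+3·261625=788970 | T(14,4)=261625+4·2532530=10391745 | T(14,5)=2532530+5·7508501=40075035
i=15: T(15,3)=8191+3·788970=2375101 | T(15,4)=788970+4·10391745=42355950 | T(15,5)=10391745+5·40075035=210766920
i=16: T(16,4)=2375101+4·42355950=171798901 | T(16,5)=42355950+5·210766920=1096190550
Read S(16,4) = 171798901, S(16,5) = 1096190550.

171798901, 1096190550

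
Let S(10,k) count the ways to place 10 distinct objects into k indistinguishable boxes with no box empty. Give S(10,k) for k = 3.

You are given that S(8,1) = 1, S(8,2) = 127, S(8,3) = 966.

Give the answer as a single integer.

i=9: T(9,2)=1+2·127=255 | T(9,3)=127+3·966=3025
i=10: T(10,3)=255+3·3025=9330
Read S(10,3) = 9330.

9330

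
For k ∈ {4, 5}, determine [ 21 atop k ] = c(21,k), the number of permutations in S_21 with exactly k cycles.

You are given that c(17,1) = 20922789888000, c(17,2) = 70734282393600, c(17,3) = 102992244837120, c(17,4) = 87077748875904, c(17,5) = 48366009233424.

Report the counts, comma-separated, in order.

12870931245150988800, 8037811822645051776

[18] T[18,1]:17*20922789888000+0=355687428096000 · T[18,2]:17*70734282393600+20922789888000=1223405590579200 · T[18,3]:17*102992244837120+70734282393600=1821602444624640 · T[18,4]:17*87077748875904+102992244837120=1583313975727488 · T[18,5]:17*48366009233424+87077748875904=909299905844112
[19] T[19,2]:18*1223405590579200+355687428096000=22376988058521600 · T[19,3]:18*1821602444624640+1223405590579200=34012249593822720 · T[19,4]:18*1583313975727488+1821602444624640=30321254007719424 · T[19,5]:18*909299905844112+1583313975727488=17950712280921504
[20] T[20,3]:19*34012249593822720+22376988058521600=668609730341153280 · T[20,4]:19*30321254007719424+34012249593822720=610116075740491776 · T[20,5]:19*17950712280921504+30321254007719424=371384787345228000
[21] T[21,4]:20*610116075740491776+668609730341153280=12870931245150988800 · T[21,5]:20*371384787345228000+610116075740491776=8037811822645051776
Read c(21,4) = 12870931245150988800, c(21,5) = 8037811822645051776.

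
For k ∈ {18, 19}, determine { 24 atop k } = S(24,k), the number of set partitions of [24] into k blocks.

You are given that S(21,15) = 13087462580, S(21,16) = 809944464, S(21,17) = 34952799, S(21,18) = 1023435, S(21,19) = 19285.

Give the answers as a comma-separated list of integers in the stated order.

92484925445, 3880739170

[22] T[22,16]:16*809944464+13087462580=26046574004 · T[22,17]:17*34952799+809944464=1404142047 · T[22,18]:18*1023435+34952799=53374629 · T[22,19]:19*19285+1023435=1389850
[23] T[23,17]:17*1404142047+26046574004=49916988803 · T[23,18]:18*53374629+1404142047=2364885369 · T[23,19]:19*1389850+53374629=79781779
[24] T[24,18]:18*2364885369+49916988803=92484925445 · T[24,19]:19*79781779+2364885369=3880739170
Read S(24,18) = 92484925445, S(24,19) = 3880739170.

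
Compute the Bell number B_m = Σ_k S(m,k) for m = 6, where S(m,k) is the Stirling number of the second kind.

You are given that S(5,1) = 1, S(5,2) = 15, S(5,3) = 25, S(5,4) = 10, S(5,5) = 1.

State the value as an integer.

@6  (6,1):1·1+0→1, (6,2):15·2+1→31, (6,3):25·3+15→90, (6,4):10·4+25→65, (6,5):1·5+10→15, (6,6):0·6+1→1
B_6 = ΣS(6,k) = 1+31+90+65+15+1 = 203

203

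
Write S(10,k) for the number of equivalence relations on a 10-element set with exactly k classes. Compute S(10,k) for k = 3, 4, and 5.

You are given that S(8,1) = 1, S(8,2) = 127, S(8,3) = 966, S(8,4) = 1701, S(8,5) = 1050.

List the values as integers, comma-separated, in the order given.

row 9: T[9][2]=2·127+1=255  T[9][3]=3·966+127=3025  T[9][4]=4·1701+966=7770  T[9][5]=5·1050+1701=6951
row 10: T[10][3]=3·3025+255=9330  T[10][4]=4·7770+3025=34105  T[10][5]=5·6951+7770=42525
Read S(10,3) = 9330, S(10,4) = 34105, S(10,5) = 42525.

9330, 34105, 42525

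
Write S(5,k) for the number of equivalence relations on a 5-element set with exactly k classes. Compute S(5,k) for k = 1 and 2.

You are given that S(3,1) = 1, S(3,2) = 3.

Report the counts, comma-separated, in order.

1, 15

row 4: T[4][1]=1·1+0=1  T[4][2]=2·3+1=7
row 5: T[5][1]=1·1+0=1  T[5][2]=2·7+1=15
Read S(5,1) = 1, S(5,2) = 15.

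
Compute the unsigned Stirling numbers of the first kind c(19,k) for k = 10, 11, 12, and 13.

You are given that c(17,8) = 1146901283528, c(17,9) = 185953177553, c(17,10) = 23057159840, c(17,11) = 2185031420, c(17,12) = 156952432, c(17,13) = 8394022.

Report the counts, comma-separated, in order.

14710753408923, 1661573386473, 147560703732, 10246937272

i=18: T(18,9)=1146901283528+17·185953177553=4308105301929 | T(18,10)=185953177553+17·23057159840=577924894833 | T(18,11)=23057159840+17·2185031420=60202693980 | T(18,12)=2185031420+17·156952432=4853222764 | T(18,13)=156952432+17·8394022=299650806
i=19: T(19,10)=4308105301929+18·577924894833=14710753408923 | T(19,11)=577924894833+18·60202693980=1661573386473 | T(19,12)=60202693980+18·4853222764=147560703732 | T(19,13)=4853222764+18·299650806=10246937272
Read c(19,10) = 14710753408923, c(19,11) = 1661573386473, c(19,12) = 147560703732, c(19,13) = 10246937272.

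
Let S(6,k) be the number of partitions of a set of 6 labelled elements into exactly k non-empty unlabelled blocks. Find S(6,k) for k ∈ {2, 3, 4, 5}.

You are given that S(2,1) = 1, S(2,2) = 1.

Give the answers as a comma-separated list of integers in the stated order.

31, 90, 65, 15

@3  (3,1):1·1+0→1, (3,2):1·2+1→3, (3,3):0·3+1→1
@4  (4,1):1·1+0→1, (4,2):3·2+1→7, (4,3):1·3+3→6, (4,4):0·4+1→1
@5  (5,1):1·1+0→1, (5,2):7·2+1→15, (5,3):6·3+7→25, (5,4):1·4+6→10, (5,5):0·5+1→1
@6  (6,2):15·2+1→31, (6,3):25·3+15→90, (6,4):10·4+25→65, (6,5):1·5+10→15
Read S(6,2) = 31, S(6,3) = 90, S(6,4) = 65, S(6,5) = 15.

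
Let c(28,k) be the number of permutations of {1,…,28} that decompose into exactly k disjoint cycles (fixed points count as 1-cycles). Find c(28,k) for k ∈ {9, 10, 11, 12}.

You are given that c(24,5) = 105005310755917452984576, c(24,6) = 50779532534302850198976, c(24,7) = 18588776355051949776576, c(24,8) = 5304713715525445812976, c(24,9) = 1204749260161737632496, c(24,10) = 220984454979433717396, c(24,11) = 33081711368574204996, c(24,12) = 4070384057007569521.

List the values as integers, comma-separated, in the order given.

r25: T_25,6=24×50779532534302850198976+105005310755917452984576=1323714091579185857760000; T_25,7=24×18588776355051949776576+50779532534302850198976=496910165055549644836800; T_25,8=24×5304713715525445812976+18588776355051949776576=145901905527662649288000; T_25,9=24×1204749260161737632496+5304713715525445812976=34218695959407148992880; T_25,10=24×220984454979433717396+1204749260161737632496=6508376179668146850000; T_25,11=24×33081711368574204996+220984454979433717396=1014945527825214637300; T_25,12=24×4070384057007569521+33081711368574204996=130770928736755873500
r26: T_26,7=25×496910165055549644836800+1323714091579185857760000=13746468217967926978680000; T_26,8=25×145901905527662649288000+496910165055549644836800=4144457803247115877036800; T_26,9=25×34218695959407148992880+145901905527662649288000=1001369304512841374110000; T_26,10=25×6508376179668146850000+34218695959407148992880=196928100451110820242880; T_26,11=25×1014945527825214637300+6508376179668146850000=31882014375298512782500; T_26,12=25×130770928736755873500+1014945527825214637300=4284218746244111474800
r27: T_27,8=26×4144457803247115877036800+13746468217967926978680000=121502371102392939781636800; T_27,9=26×1001369304512841374110000+4144457803247115877036800=30180059720580991603896800; T_27,10=26×196928100451110820242880+1001369304512841374110000=6121499916241722700424880; T_27,11=26×31882014375298512782500+196928100451110820242880=1025860474208872152587880; T_27,12=26×4284218746244111474800+31882014375298512782500=143271701777645411127300
r28: T_28,9=27×30180059720580991603896800+121502371102392939781636800=936363983558079713086850400; T_28,10=27×6121499916241722700424880+30180059720580991603896800=195460557459107504515368560; T_28,11=27×1025860474208872152587880+6121499916241722700424880=33819732719881270820297640; T_28,12=27×143271701777645411127300+1025860474208872152587880=4894196422205298253024980
Read c(28,9) = 936363983558079713086850400, c(28,10) = 195460557459107504515368560, c(28,11) = 33819732719881270820297640, c(28,12) = 4894196422205298253024980.

936363983558079713086850400, 195460557459107504515368560, 33819732719881270820297640, 4894196422205298253024980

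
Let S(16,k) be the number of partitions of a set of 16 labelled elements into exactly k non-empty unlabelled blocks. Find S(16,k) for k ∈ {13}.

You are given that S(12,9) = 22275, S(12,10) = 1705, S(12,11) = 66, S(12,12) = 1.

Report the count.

165620

i=13: T(13,10)=22275+10·1705=39325 | T(13,11)=1705+11·66=2431 | T(13,12)=66+12·1=78 | T(13,13)=1+13·0=1
i=14: T(14,11)=39325+11·2431=66066 | T(14,12)=2431+12·78=3367 | T(14,13)=78+13·1=91
i=15: T(15,12)=66066+12·3367=106470 | T(15,13)=3367+13·91=4550
i=16: T(16,13)=106470+13·4550=165620
Read S(16,13) = 165620.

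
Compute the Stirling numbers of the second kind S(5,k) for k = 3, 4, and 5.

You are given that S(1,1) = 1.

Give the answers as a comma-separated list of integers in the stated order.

row 2: T[2][1]=1·1+0=1  T[2][2]=2·0+1=1
row 3: T[3][1]=1·1+0=1  T[3][2]=2·1+1=3  T[3][3]=3·0+1=1
row 4: T[4][2]=2·3+1=7  T[4][3]=3·1+3=6  T[4][4]=4·0+1=1
row 5: T[5][3]=3·6+7=25  T[5][4]=4·1+6=10  T[5][5]=5·0+1=1
Read S(5,3) = 25, S(5,4) = 10, S(5,5) = 1.

25, 10, 1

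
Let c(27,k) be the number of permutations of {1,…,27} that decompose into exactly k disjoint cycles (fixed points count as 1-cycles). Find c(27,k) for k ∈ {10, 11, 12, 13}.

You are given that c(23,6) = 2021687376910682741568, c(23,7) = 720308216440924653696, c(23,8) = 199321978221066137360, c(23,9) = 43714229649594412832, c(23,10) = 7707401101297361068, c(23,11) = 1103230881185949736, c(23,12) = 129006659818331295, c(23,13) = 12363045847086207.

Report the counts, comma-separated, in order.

6121499916241722700424880, 1025860474208872152587880, 143271701777645411127300, 16778377273555183648050

[24] T[24,7]:23*720308216440924653696+2021687376910682741568=18588776355051949776576 · T[24,8]:23*199321978221066137360+720308216440924653696=5304713715525445812976 · T[24,9]:23*43714229649594412832+199321978221066137360=1204749260161737632496 · T[24,10]:23*7707401101297361068+43714229649594412832=220984454979433717396 · T[24,11]:23*1103230881185949736+7707401101297361068=33081711368574204996 · T[24,12]:23*129006659818331295+1103230881185949736=4070384057007569521 · T[24,13]:23*12363045847086207+129006659818331295=413356714301314056
[25] T[25,8]:24*5304713715525445812976+18588776355051949776576=145901905527662649288000 · T[25,9]:24*1204749260161737632496+5304713715525445812976=34218695959407148992880 · T[25,10]:24*220984454979433717396+1204749260161737632496=6508376179668146850000 · T[25,11]:24*33081711368574204996+220984454979433717396=1014945527825214637300 · T[25,12]:24*4070384057007569521+33081711368574204996=130770928736755873500 · T[25,13]:24*413356714301314056+4070384057007569521=13990945200239106865
[26] T[26,9]:25*34218695959407148992880+145901905527662649288000=1001369304512841374110000 · T[26,10]:25*6508376179668146850000+34218695959407148992880=196928100451110820242880 · T[26,11]:25*1014945527825214637300+6508376179668146850000=31882014375298512782500 · T[26,12]:25*130770928736755873500+1014945527825214637300=4284218746244111474800 · T[26,13]:25*13990945200239106865+130770928736755873500=480544558742733545125
[27] T[27,10]:26*196928100451110820242880+1001369304512841374110000=6121499916241722700424880 · T[27,11]:26*31882014375298512782500+196928100451110820242880=1025860474208872152587880 · T[27,12]:26*4284218746244111474800+31882014375298512782500=143271701777645411127300 · T[27,13]:26*480544558742733545125+4284218746244111474800=16778377273555183648050
Read c(27,10) = 6121499916241722700424880, c(27,11) = 1025860474208872152587880, c(27,12) = 143271701777645411127300, c(27,13) = 16778377273555183648050.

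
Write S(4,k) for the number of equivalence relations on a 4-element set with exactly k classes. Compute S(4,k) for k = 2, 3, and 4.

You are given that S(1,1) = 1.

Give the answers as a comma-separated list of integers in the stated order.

r2: T_2,1=1×1+0=1; T_2,2=2×0+1=1
r3: T_3,1=1×1+0=1; T_3,2=2×1+1=3; T_3,3=3×0+1=1
r4: T_4,2=2×3+1=7; T_4,3=3×1+3=6; T_4,4=4×0+1=1
Read S(4,2) = 7, S(4,3) = 6, S(4,4) = 1.

7, 6, 1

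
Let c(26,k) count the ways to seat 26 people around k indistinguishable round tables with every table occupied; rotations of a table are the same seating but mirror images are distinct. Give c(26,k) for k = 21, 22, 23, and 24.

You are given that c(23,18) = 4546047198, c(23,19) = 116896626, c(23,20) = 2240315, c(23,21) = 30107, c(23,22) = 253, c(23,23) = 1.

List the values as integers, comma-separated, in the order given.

r24: T_24,19=23×116896626+4546047198=7234669596; T_24,20=23×2240315+116896626=168423871; T_24,21=23×30107+2240315=2932776; T_24,22=23×253+30107=35926; T_24,23=23×1+253=276; T_24,24=23×0+1=1
r25: T_25,20=24×168423871+7234669596=11276842500; T_25,21=24×2932776+168423871=238810495; T_25,22=24×35926+2932776=3795000; T_25,23=24×276+35926=42550; T_25,24=24×1+276=300
r26: T_26,21=25×238810495+11276842500=17247104875; T_26,22=25×3795000+238810495=333685495; T_26,23=25×42550+3795000=4858750; T_26,24=25×300+42550=50050
Read c(26,21) = 17247104875, c(26,22) = 333685495, c(26,23) = 4858750, c(26,24) = 50050.

17247104875, 333685495, 4858750, 50050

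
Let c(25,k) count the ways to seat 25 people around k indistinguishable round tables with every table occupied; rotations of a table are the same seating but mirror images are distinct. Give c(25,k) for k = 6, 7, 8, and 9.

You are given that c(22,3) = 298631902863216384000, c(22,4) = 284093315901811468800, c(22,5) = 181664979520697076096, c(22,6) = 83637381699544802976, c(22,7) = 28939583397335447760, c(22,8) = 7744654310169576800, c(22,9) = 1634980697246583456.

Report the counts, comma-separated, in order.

[23] T[23,4]:22*284093315901811468800+298631902863216384000=6548684852703068697600 · T[23,5]:22*181664979520697076096+284093315901811468800=4280722865357147142912 · T[23,6]:22*83637381699544802976+181664979520697076096=2021687376910682741568 · T[23,7]:22*28939583397335447760+83637381699544802976=720308216440924653696 · T[23,8]:22*7744654310169576800+28939583397335447760=199321978221066137360 · T[23,9]:22*1634980697246583456+7744654310169576800=43714229649594412832
[24] T[24,5]:23*4280722865357147142912+6548684852703068697600=105005310755917452984576 · T[24,6]:23*2021687376910682741568+4280722865357147142912=50779532534302850198976 · T[24,7]:23*720308216440924653696+2021687376910682741568=18588776355051949776576 · T[24,8]:23*199321978221066137360+720308216440924653696=5304713715525445812976 · T[24,9]:23*43714229649594412832+199321978221066137360=1204749260161737632496
[25] T[25,6]:24*50779532534302850198976+105005310755917452984576=1323714091579185857760000 · T[25,7]:24*18588776355051949776576+50779532534302850198976=496910165055549644836800 · T[25,8]:24*5304713715525445812976+18588776355051949776576=145901905527662649288000 · T[25,9]:24*1204749260161737632496+5304713715525445812976=34218695959407148992880
Read c(25,6) = 1323714091579185857760000, c(25,7) = 496910165055549644836800, c(25,8) = 145901905527662649288000, c(25,9) = 34218695959407148992880.

1323714091579185857760000, 496910165055549644836800, 145901905527662649288000, 34218695959407148992880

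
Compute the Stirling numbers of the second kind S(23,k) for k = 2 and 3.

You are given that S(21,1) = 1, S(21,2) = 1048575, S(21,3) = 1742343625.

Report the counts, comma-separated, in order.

4194303, 15686335501

@22  (22,1):1·1+0→1, (22,2):1048575·2+1→2097151, (22,3):1742343625·3+1048575→5228079450
@23  (23,2):2097151·2+1→4194303, (23,3):5228079450·3+2097151→15686335501
Read S(23,2) = 4194303, S(23,3) = 15686335501.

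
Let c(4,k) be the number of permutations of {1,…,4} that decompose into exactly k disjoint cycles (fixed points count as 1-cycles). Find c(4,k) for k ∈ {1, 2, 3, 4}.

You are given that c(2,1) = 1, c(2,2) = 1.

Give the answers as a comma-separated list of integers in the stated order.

r3: T_3,1=2×1+0=2; T_3,2=2×1+1=3; T_3,3=2×0+1=1
r4: T_4,1=3×2+0=6; T_4,2=3×3+2=11; T_4,3=3×1+3=6; T_4,4=3×0+1=1
Read c(4,1) = 6, c(4,2) = 11, c(4,3) = 6, c(4,4) = 1.

6, 11, 6, 1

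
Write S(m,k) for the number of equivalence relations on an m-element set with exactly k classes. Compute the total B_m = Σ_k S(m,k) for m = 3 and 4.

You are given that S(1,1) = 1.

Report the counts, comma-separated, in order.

@2  (2,1):1·1+0→1, (2,2):0·2+1→1
@3  (3,1):1·1+0→1, (3,2):1·2+1→3, (3,3):0·3+1→1
@4  (4,1):1·1+0→1, (4,2):3·2+1→7, (4,3):1·3+3→6, (4,4):0·4+1→1
B_3 = ΣS(3,k) = 1+3+1 = 5
B_4 = ΣS(4,k) = 1+7+6+1 = 15

5, 15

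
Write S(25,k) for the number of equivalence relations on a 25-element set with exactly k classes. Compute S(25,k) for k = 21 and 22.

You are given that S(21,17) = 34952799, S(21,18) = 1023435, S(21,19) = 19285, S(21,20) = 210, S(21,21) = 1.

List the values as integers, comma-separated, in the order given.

168519505, 3200450

[22] T[22,18]:18*1023435+34952799=53374629 · T[22,19]:19*19285+1023435=1389850 · T[22,20]:20*210+19285=23485 · T[22,21]:21*1+210=231 · T[22,22]:22*0+1=1
[23] T[23,19]:19*1389850+53374629=79781779 · T[23,20]:20*23485+1389850=1859550 · T[23,21]:21*231+23485=28336 · T[23,22]:22*1+231=253
[24] T[24,20]:20*1859550+79781779=116972779 · T[24,21]:21*28336+1859550=2454606 · T[24,22]:22*253+28336=33902
[25] T[25,21]:21*2454606+116972779=168519505 · T[25,22]:22*33902+2454606=3200450
Read S(25,21) = 168519505, S(25,22) = 3200450.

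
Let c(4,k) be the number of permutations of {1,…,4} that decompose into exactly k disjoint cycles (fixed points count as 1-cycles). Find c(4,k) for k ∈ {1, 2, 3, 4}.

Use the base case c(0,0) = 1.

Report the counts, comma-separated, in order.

i=1: T(1,1)=1+0·0=1
i=2: T(2,1)=0+1·1=1 | T(2,2)=1+1·0=1
i=3: T(3,1)=0+2·1=2 | T(3,2)=1+2·1=3 | T(3,3)=1+2·0=1
i=4: T(4,1)=0+3·2=6 | T(4,2)=2+3·3=11 | T(4,3)=3+3·1=6 | T(4,4)=1+3·0=1
Read c(4,1) = 6, c(4,2) = 11, c(4,3) = 6, c(4,4) = 1.

6, 11, 6, 1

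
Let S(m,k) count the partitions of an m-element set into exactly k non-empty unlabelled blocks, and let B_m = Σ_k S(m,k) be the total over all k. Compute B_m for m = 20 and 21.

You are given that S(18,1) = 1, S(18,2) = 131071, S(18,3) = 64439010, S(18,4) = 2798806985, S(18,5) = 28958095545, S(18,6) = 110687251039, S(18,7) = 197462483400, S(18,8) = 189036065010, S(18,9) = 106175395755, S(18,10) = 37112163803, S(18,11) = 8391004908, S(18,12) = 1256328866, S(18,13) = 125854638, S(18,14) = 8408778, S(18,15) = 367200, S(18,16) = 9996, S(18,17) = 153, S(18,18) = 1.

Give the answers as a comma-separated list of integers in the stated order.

r19: T_19,1=1×1+0=1; T_19,2=2×131071+1=262143; T_19,3=3×64439010+131071=193448101; T_19,4=4×2798806985+64439010=11259666950; T_19,5=5×28958095545+2798806985=147589284710; T_19,6=6×110687251039+28958095545=693081601779; T_19,7=7×197462483400+110687251039=1492924634839; T_19,8=8×189036065010+197462483400=1709751003480; T_19,9=9×106175395755+189036065010=1144614626805; T_19,10=10×37112163803+106175395755=477297033785; T_19,11=11×8391004908+37112163803=129413217791; T_19,12=12×1256328866+8391004908=23466951300; T_19,13=13×125854638+1256328866=2892439160; T_19,14=14×8408778+125854638=243577530; T_19,15=15×367200+8408778=13916778; T_19,16=16×9996+367200=527136; T_19,17=17×153+9996=12597; T_19,18=18×1+153=171; T_19,19=19×0+1=1
r20: T_20,1=1×1+0=1; T_20,2=2×262143+1=524287; T_20,3=3×193448101+262143=580606446; T_20,4=4×11259666950+193448101=45232115901; T_20,5=5×147589284710+11259666950=749206090500; T_20,6=6×693081601779+147589284710=4306078895384; T_20,7=7×1492924634839+693081601779=11143554045652; T_20,8=8×1709751003480+1492924634839=15170932662679; T_20,9=9×1144614626805+1709751003480=12011282644725; T_20,10=10×477297033785+1144614626805=5917584964655; T_20,11=11×129413217791+477297033785=1900842429486; T_20,12=12×23466951300+129413217791=411016633391; T_20,13=13×2892439160+23466951300=61068660380; T_20,14=14×243577530+2892439160=6302524580; T_20,15=15×13916778+243577530=452329200; T_20,16=16×527136+13916778=22350954; T_20,17=17×12597+527136=741285; T_20,18=18×171+12597=15675; T_20,19=19×1+171=190; T_20,20=20×0+1=1
r21: T_21,1=1×1+0=1; T_21,2=2×524287+1=1048575; T_21,3=3×580606446+524287=1742343625; T_21,4=4×45232115901+580606446=181509070050; T_21,5=5×749206090500+45232115901=3791262568401; T_21,6=6×4306078895384+749206090500=26585679462804; T_21,7=7×11143554045652+4306078895384=82310957214948; T_21,8=8×15170932662679+11143554045652=132511015347084; T_21,9=9×12011282644725+15170932662679=123272476465204; T_21,10=10×5917584964655+12011282644725=71187132291275; T_21,11=11×1900842429486+5917584964655=26826851689001; T_21,12=12×411016633391+1900842429486=6833042030178; T_21,13=13×61068660380+411016633391=1204909218331; T_21,14=14×6302524580+61068660380=149304004500; T_21,15=15×452329200+6302524580=13087462580; T_21,16=16×22350954+452329200=809944464; T_21,17=17×741285+22350954=34952799; T_21,18=18×15675+741285=1023435; T_21,19=19×190+15675=19285; T_21,20=20×1+190=210; T_21,21=21×0+1=1
B_20 = ΣS(20,k) = 1+524287+580606446+45232115901+749206090500+4306078895384+11143554045652+15170932662679+12011282644725+5917584964655+1900842429486+411016633391+61068660380+6302524580+452329200+22350954+741285+15675+190+1 = 51724158235372
B_21 = ΣS(21,k) = 1+1048575+1742343625+181509070050+3791262568401+26585679462804+82310957214948+132511015347084+123272476465204+71187132291275+26826851689001+6833042030178+1204909218331+149304004500+13087462580+809944464+34952799+1023435+19285+210+1 = 474869816156751

51724158235372, 474869816156751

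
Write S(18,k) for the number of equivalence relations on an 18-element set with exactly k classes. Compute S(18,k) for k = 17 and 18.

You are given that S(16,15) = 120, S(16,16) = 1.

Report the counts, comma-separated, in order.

[17] T[17,16]:16*1+120=136 · T[17,17]:17*0+1=1
[18] T[18,17]:17*1+136=153 · T[18,18]:18*0+1=1
Read S(18,17) = 153, S(18,18) = 1.

153, 1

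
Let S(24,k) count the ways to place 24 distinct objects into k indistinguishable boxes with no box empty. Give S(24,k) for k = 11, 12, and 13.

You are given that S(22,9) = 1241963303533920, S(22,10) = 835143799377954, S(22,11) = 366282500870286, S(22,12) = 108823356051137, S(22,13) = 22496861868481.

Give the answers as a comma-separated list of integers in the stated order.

row 23: T[23][10]=10·835143799377954+1241963303533920=9593401297313460  T[23][11]=11·366282500870286+835143799377954=4864251308951100  T[23][12]=12·108823356051137+366282500870286=1672162773483930  T[23][13]=13·22496861868481+108823356051137=401282560341390
row 24: T[24][11]=11·4864251308951100+9593401297313460=63100165695775560  T[24][12]=12·1672162773483930+4864251308951100=24930204590758260  T[24][13]=13·401282560341390+1672162773483930=6888836057922000
Read S(24,11) = 63100165695775560, S(24,12) = 24930204590758260, S(24,13) = 6888836057922000.

63100165695775560, 24930204590758260, 6888836057922000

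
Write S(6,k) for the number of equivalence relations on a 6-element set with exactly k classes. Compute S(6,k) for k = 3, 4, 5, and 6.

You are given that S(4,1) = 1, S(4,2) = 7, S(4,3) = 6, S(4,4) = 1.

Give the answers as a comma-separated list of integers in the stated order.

90, 65, 15, 1

row 5: T[5][2]=2·7+1=15  T[5][3]=3·6+7=25  T[5][4]=4·1+6=10  T[5][5]=5·0+1=1
row 6: T[6][3]=3·25+15=90  T[6][4]=4·10+25=65  T[6][5]=5·1+10=15  T[6][6]=6·0+1=1
Read S(6,3) = 90, S(6,4) = 65, S(6,5) = 15, S(6,6) = 1.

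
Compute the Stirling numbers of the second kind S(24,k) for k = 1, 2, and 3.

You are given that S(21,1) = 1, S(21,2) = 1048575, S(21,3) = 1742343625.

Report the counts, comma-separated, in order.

1, 8388607, 47063200806

i=22: T(22,1)=0+1·1=1 | T(22,2)=1+2·1048575=2097151 | T(22,3)=1048575+3·1742343625=5228079450
i=23: T(23,1)=0+1·1=1 | T(23,2)=1+2·2097151=4194303 | T(23,3)=2097151+3·5228079450=15686335501
i=24: T(24,1)=0+1·1=1 | T(24,2)=1+2·4194303=8388607 | T(24,3)=4194303+3·15686335501=47063200806
Read S(24,1) = 1, S(24,2) = 8388607, S(24,3) = 47063200806.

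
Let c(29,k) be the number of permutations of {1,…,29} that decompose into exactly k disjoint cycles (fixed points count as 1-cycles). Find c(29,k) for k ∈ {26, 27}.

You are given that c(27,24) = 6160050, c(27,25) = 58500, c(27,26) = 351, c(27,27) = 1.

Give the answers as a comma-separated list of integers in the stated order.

@28  (28,25):58500·27+6160050→7739550, (28,26):351·27+58500→67977, (28,27):1·27+351→378
@29  (29,26):67977·28+7739550→9642906, (29,27):378·28+67977→78561
Read c(29,26) = 9642906, c(29,27) = 78561.

9642906, 78561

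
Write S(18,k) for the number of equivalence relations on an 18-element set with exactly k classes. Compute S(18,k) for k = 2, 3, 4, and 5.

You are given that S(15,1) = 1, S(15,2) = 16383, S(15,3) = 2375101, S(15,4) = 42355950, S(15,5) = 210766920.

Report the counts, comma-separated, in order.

i=16: T(16,1)=0+1·1=1 | T(16,2)=1+2·16383=32767 | T(16,3)=16383+3·2375101=7141686 | T(16,4)=2375101+4·42355950=171798901 | T(16,5)=42355950+5·210766920=1096190550
i=17: T(17,1)=0+1·1=1 | T(17,2)=1+2·32767=65535 | T(17,3)=32767+3·7141686=21457825 | T(17,4)=7141686+4·171798901=694337290 | T(17,5)=171798901+5·1096190550=5652751651
i=18: T(18,2)=1+2·65535=131071 | T(18,3)=65535+3·21457825=64439010 | T(18,4)=21457825+4·694337290=2798806985 | T(18,5)=694337290+5·5652751651=28958095545
Read S(18,2) = 131071, S(18,3) = 64439010, S(18,4) = 2798806985, S(18,5) = 28958095545.

131071, 64439010, 2798806985, 28958095545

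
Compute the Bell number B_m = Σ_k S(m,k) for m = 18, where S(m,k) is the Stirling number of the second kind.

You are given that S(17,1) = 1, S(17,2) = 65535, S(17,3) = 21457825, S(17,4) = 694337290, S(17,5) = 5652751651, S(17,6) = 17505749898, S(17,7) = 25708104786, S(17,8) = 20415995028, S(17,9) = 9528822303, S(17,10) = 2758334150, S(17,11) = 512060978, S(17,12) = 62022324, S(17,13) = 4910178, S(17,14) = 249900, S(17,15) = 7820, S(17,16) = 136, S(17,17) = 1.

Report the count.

row 18: T[18][1]=1·1+0=1  T[18][2]=2·65535+1=131071  T[18][3]=3·21457825+65535=64439010  T[18][4]=4·694337290+21457825=2798806985  T[18][5]=5·5652751651+694337290=28958095545  T[18][6]=6·17505749898+5652751651=110687251039  T[18][7]=7·25708104786+17505749898=197462483400  T[18][8]=8·20415995028+25708104786=189036065010  T[18][9]=9·9528822303+20415995028=106175395755  T[18][10]=10·2758334150+9528822303=37112163803  T[18][11]=11·512060978+2758334150=8391004908  T[18][12]=12·62022324+512060978=1256328866  T[18][13]=13·4910178+62022324=125854638  T[18][14]=14·249900+4910178=8408778  T[18][15]=15·7820+249900=367200  T[18][16]=16·136+7820=9996  T[18][17]=17·1+136=153  T[18][18]=18·0+1=1
B_18 = ΣS(18,k) = 1+131071+64439010+2798806985+28958095545+110687251039+197462483400+189036065010+106175395755+37112163803+8391004908+1256328866+125854638+8408778+367200+9996+153+1 = 682076806159

682076806159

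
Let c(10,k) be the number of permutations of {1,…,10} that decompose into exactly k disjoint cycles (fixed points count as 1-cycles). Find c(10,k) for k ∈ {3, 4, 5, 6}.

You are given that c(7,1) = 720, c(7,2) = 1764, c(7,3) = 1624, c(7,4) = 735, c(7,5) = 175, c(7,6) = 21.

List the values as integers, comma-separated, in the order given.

i=8: T(8,1)=0+7·720=5040 | T(8,2)=720+7·1764=13068 | T(8,3)=1764+7·1624=13132 | T(8,4)=1624+7·735=6769 | T(8,5)=735+7·175=1960 | T(8,6)=175+7·21=322
i=9: T(9,2)=5040+8·13068=109584 | T(9,3)=13068+8·13132=118124 | T(9,4)=13132+8·6769=67284 | T(9,5)=6769+8·1960=22449 | T(9,6)=1960+8·322=4536
i=10: T(10,3)=109584+9·118124=1172700 | T(10,4)=118124+9·67284=723680 | T(10,5)=67284+9·22449=269325 | T(10,6)=22449+9·4536=63273
Read c(10,3) = 1172700, c(10,4) = 723680, c(10,5) = 269325, c(10,6) = 63273.

1172700, 723680, 269325, 63273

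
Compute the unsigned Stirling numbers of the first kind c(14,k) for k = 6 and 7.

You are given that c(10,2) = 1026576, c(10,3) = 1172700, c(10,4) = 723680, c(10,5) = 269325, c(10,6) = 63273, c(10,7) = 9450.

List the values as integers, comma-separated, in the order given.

r11: T_11,3=10×1172700+1026576=12753576; T_11,4=10×723680+1172700=8409500; T_11,5=10×269325+723680=3416930; T_11,6=10×63273+269325=902055; T_11,7=10×9450+63273=157773
r12: T_12,4=11×8409500+12753576=105258076; T_12,5=11×3416930+8409500=45995730; T_12,6=11×902055+3416930=13339535; T_12,7=11×157773+902055=2637558
r13: T_13,5=12×45995730+105258076=657206836; T_13,6=12×13339535+45995730=206070150; T_13,7=12×2637558+13339535=44990231
r14: T_14,6=13×206070150+657206836=3336118786; T_14,7=13×44990231+206070150=790943153
Read c(14,6) = 3336118786, c(14,7) = 790943153.

3336118786, 790943153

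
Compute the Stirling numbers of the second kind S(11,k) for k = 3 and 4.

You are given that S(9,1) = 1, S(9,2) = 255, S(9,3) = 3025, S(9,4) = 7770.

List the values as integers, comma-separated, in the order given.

i=10: T(10,2)=1+2·255=511 | T(10,3)=255+3·3025=9330 | T(10,4)=3025+4·7770=34105
i=11: T(11,3)=511+3·9330=28501 | T(11,4)=9330+4·34105=145750
Read S(11,3) = 28501, S(11,4) = 145750.

28501, 145750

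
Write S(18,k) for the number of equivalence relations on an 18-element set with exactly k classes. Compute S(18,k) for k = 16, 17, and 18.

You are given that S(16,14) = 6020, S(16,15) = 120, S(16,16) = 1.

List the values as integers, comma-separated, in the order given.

9996, 153, 1

[17] T[17,15]:15*120+6020=7820 · T[17,16]:16*1+120=136 · T[17,17]:17*0+1=1
[18] T[18,16]:16*136+7820=9996 · T[18,17]:17*1+136=153 · T[18,18]:18*0+1=1
Read S(18,16) = 9996, S(18,17) = 153, S(18,18) = 1.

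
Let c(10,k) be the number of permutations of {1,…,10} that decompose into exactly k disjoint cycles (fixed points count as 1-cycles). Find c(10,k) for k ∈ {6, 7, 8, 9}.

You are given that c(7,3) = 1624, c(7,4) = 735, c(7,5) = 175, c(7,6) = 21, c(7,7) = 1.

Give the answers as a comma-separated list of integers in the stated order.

63273, 9450, 870, 45

@8  (8,4):735·7+1624→6769, (8,5):175·7+735→1960, (8,6):21·7+175→322, (8,7):1·7+21→28, (8,8):0·7+1→1
@9  (9,5):1960·8+6769→22449, (9,6):322·8+1960→4536, (9,7):28·8+322→546, (9,8):1·8+28→36, (9,9):0·8+1→1
@10  (10,6):4536·9+22449→63273, (10,7):546·9+4536→9450, (10,8):36·9+546→870, (10,9):1·9+36→45
Read c(10,6) = 63273, c(10,7) = 9450, c(10,8) = 870, c(10,9) = 45.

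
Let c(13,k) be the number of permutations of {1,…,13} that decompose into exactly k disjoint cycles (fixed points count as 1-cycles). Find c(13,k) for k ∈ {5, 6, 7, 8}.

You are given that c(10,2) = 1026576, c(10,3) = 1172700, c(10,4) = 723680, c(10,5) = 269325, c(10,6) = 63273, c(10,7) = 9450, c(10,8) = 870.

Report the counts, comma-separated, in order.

657206836, 206070150, 44990231, 6926634

@11  (11,3):1172700·10+1026576→12753576, (11,4):723680·10+1172700→8409500, (11,5):269325·10+723680→3416930, (11,6):63273·10+269325→902055, (11,7):9450·10+63273→157773, (11,8):870·10+9450→18150
@12  (12,4):8409500·11+12753576→105258076, (12,5):3416930·11+8409500→45995730, (12,6):902055·11+3416930→13339535, (12,7):157773·11+902055→2637558, (12,8):18150·11+157773→357423
@13  (13,5):45995730·12+105258076→657206836, (13,6):13339535·12+45995730→206070150, (13,7):2637558·12+13339535→44990231, (13,8):357423·12+2637558→6926634
Read c(13,5) = 657206836, c(13,6) = 206070150, c(13,7) = 44990231, c(13,8) = 6926634.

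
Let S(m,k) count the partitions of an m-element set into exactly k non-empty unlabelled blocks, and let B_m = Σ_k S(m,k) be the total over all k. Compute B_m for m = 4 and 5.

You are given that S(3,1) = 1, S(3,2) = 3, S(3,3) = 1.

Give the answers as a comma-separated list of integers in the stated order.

15, 52

@4  (4,1):1·1+0→1, (4,2):3·2+1→7, (4,3):1·3+3→6, (4,4):0·4+1→1
@5  (5,1):1·1+0→1, (5,2):7·2+1→15, (5,3):6·3+7→25, (5,4):1·4+6→10, (5,5):0·5+1→1
B_4 = ΣS(4,k) = 1+7+6+1 = 15
B_5 = ΣS(5,k) = 1+15+25+10+1 = 52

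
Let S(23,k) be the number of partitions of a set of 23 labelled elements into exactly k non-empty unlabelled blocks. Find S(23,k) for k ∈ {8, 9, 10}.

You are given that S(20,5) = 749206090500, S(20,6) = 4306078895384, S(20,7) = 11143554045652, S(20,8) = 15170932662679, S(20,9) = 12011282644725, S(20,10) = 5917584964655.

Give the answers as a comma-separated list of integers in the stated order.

i=21: T(21,6)=749206090500+6·4306078895384=26585679462804 | T(21,7)=4306078895384+7·11143554045652=82310957214948 | T(21,8)=11143554045652+8·15170932662679=132511015347084 | T(21,9)=15170932662679+9·12011282644725=123272476465204 | T(21,10)=12011282644725+10·5917584964655=71187132291275
i=22: T(22,7)=26585679462804+7·82310957214948=602762379967440 | T(22,8)=82310957214948+8·132511015347084=1142399079991620 | T(22,9)=132511015347084+9·123272476465204=1241963303533920 | T(22,10)=123272476465204+10·71187132291275=835143799377954
i=23: T(23,8)=602762379967440+8·1142399079991620=9741955019900400 | T(23,9)=1142399079991620+9·1241963303533920=12320068811796900 | T(23,10)=1241963303533920+10·835143799377954=9593401297313460
Read S(23,8) = 9741955019900400, S(23,9) = 12320068811796900, S(23,10) = 9593401297313460.

9741955019900400, 12320068811796900, 9593401297313460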